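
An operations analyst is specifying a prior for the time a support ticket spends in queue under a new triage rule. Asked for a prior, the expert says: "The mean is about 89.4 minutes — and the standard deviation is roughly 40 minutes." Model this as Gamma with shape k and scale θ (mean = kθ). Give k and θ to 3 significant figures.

k ≈ 5, θ ≈ 17.9

For Gamma(k, scale θ): mean = kθ, variance = kθ², so CV = 1/√k.
CV = SD/mean = 40/89.4 = 0.4474, hence k = 1/CV² = 5.
Then θ = mean/k = 89.4/5 = 17.9.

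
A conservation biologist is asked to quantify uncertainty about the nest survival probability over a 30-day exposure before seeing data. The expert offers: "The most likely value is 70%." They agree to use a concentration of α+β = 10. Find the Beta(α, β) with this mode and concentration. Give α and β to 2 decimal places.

For α,β > 1 the Beta mode is (α−1)/(α+β−2). With α+β = 10, the mode is (α−1)/8.
Set (α−1)/8 = 0.7 → α = 1 + 0.7·8 = 6.60.
β = 10 − α = 3.40.

α = 6.60, β = 3.40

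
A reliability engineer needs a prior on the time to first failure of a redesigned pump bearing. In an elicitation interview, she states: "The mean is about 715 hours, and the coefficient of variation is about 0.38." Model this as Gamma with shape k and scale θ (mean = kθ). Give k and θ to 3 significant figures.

k ≈ 6.93, θ ≈ 103

For Gamma(k, scale θ): mean = kθ, variance = kθ², so CV = 1/√k.
CV = 0.38, hence k = 1/CV² = 6.93.
Then θ = mean/k = 715/6.93 = 103.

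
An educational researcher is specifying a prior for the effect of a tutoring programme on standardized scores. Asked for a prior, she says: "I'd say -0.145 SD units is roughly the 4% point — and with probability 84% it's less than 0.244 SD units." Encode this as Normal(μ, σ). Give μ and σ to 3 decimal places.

μ = 0.103, σ = 0.142

The p-quantile of Normal(μ,σ) is μ + z_p·σ, with z_{0.04} = -1.751 and z_{0.84} = 0.9945.
Eliminate σ: μ = (z₂·x₁ − z₁·x₂)/(z₂ − z₁) = (0.9945·-0.145 − (-1.751)·0.244)/2.745 = 0.103.
Then σ = (x₂ − x₁)/(z₂ − z₁) = (0.244 − -0.145)/2.745 = 0.142.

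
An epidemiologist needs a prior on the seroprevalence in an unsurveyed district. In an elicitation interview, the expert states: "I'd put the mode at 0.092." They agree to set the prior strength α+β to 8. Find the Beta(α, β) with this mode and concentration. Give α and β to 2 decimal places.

For α,β > 1 the Beta mode is (α−1)/(α+β−2). With α+β = 8, the mode is (α−1)/6.
Set (α−1)/6 = 0.092 → α = 1 + 0.092·6 = 1.55.
β = 8 − α = 6.45.

α = 1.55, β = 6.45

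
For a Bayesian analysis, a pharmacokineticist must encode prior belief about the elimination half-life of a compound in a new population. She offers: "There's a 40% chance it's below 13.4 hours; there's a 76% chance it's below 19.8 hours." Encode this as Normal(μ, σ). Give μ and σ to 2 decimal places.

μ = 15.09, σ = 6.67

The p-quantile of Normal(μ,σ) is μ + z_p·σ, with z_{0.4} = -0.2533 and z_{0.76} = 0.7063.
Eliminate σ: μ = (z₂·x₁ − z₁·x₂)/(z₂ − z₁) = (0.7063·13.4 − (-0.2533)·19.8)/0.9596 = 15.09.
Then σ = (x₂ − x₁)/(z₂ − z₁) = (19.8 − 13.4)/0.9596 = 6.67.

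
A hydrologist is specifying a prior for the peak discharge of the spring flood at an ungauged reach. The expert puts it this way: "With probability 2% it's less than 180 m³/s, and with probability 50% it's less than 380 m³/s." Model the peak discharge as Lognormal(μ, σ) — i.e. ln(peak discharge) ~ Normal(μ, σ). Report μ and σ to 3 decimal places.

If T ~ Lognormal(μ,σ) then ln T ~ Normal(μ,σ), so the p-quantile of ln T is μ + z_p·σ.
ln(180) = 5.193 and ln(380) = 5.94; z_{0.02} = -2.054, z_{0.5} = 0.
σ = (5.94 − 5.193)/(0 − (-2.054)) = 0.364.
μ = 5.193 − (-2.054)·0.364 = 5.940.

μ ≈ 5.940, σ ≈ 0.364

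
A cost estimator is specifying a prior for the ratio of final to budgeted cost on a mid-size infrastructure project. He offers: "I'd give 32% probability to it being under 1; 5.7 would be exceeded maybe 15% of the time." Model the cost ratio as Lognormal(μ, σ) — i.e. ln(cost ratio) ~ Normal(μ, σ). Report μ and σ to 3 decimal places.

μ ≈ 0.541, σ ≈ 1.157

If T ~ Lognormal(μ,σ) then ln T ~ Normal(μ,σ), so the p-quantile of ln T is μ + z_p·σ.
ln(1) = 0 and ln(5.7) = 1.74; z_{0.32} = -0.4677, z_{0.85} = 1.036.
σ = (1.74 − 0)/(1.036 − (-0.4677)) = 1.157.
μ = 0 − (-0.4677)·1.157 = 0.541.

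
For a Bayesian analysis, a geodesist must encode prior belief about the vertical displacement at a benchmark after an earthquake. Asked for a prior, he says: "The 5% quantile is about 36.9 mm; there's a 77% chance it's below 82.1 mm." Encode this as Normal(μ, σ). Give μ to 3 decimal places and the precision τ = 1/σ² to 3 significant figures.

μ = 68.090, τ = 0.00278

The p-quantile of Normal(μ,σ) is μ + z_p·σ, with z_{0.05} = -1.645 and z_{0.77} = 0.7388.
Eliminate σ: μ = (z₂·x₁ − z₁·x₂)/(z₂ − z₁) = (0.7388·36.9 − (-1.645)·82.1)/2.384 = 68.090.
Then σ = (x₂ − x₁)/(z₂ − z₁) = (82.1 − 36.9)/2.384 = 18.962.
Precision τ = 1/σ² = 1/18.96² = 0.00278.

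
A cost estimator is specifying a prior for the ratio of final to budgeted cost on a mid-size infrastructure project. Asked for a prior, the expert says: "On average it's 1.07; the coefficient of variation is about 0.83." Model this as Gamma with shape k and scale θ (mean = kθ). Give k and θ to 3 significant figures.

k ≈ 1.45, θ ≈ 0.737

For Gamma(k, scale θ): mean = kθ, variance = kθ², so CV = 1/√k.
CV = 0.83, hence k = 1/CV² = 1.45.
Then θ = mean/k = 1.07/1.45 = 0.737.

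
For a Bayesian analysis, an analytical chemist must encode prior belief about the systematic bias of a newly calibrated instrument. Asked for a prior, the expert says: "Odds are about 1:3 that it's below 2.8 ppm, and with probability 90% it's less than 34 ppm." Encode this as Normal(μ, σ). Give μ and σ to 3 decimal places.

μ = 13.559, σ = 15.951

The p-quantile of Normal(μ,σ) is μ + z_p·σ, with z_{0.25} = -0.6745 and z_{0.9} = 1.282.
Eliminate σ: μ = (z₂·x₁ − z₁·x₂)/(z₂ − z₁) = (1.282·2.8 − (-0.6745)·34)/1.956 = 13.559.
Then σ = (x₂ − x₁)/(z₂ − z₁) = (34 − 2.8)/1.956 = 15.951.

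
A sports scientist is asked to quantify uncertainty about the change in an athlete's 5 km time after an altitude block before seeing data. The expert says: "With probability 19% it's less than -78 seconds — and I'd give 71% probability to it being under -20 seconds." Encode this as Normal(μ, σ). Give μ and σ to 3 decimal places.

The p-quantile of Normal(μ,σ) is μ + z_p·σ, with z_{0.19} = -0.8779 and z_{0.71} = 0.5534.
Eliminate σ: μ = (z₂·x₁ − z₁·x₂)/(z₂ − z₁) = (0.5534·-78 − (-0.8779)·-20)/1.431 = -42.425.
Then σ = (x₂ − x₁)/(z₂ − z₁) = (-20 − -78)/1.431 = 40.523.

μ = -42.425, σ = 40.523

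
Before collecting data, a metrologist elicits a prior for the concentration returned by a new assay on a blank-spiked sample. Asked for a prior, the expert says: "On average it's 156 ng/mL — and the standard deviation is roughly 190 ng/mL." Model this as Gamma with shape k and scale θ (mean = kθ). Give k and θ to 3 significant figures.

k ≈ 0.674, θ ≈ 231

For Gamma(k, scale θ): mean = kθ, variance = kθ², so CV = 1/√k.
CV = SD/mean = 190/156 = 1.218, hence k = 1/CV² = 0.674.
Then θ = mean/k = 156/0.674 = 231.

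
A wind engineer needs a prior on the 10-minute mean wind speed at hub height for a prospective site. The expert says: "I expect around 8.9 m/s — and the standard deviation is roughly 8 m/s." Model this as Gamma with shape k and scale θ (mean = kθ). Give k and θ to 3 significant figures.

k ≈ 1.24, θ ≈ 7.19

For Gamma(k, scale θ): mean = kθ, variance = kθ², so CV = 1/√k.
CV = SD/mean = 8/8.9 = 0.8989, hence k = 1/CV² = 1.24.
Then θ = mean/k = 8.9/1.24 = 7.19.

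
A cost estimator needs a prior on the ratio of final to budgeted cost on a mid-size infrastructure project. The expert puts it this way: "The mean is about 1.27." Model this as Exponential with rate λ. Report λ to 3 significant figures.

Exponential mean = 1/λ, so λ = 1/1.27 = 0.787.

λ ≈ 0.787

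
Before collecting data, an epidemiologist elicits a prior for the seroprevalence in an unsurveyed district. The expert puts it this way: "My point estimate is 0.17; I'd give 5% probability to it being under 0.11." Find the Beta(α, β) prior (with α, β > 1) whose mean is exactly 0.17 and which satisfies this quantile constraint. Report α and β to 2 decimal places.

α ≈ 15.51, β ≈ 75.71

With mean 0.17 fixed, write α = 0.17s, β = 0.83s where s = α+β.
Need P(θ < 0.11) = 0.05 under Beta(0.17s, 0.83s). Normal approximation: (q−m)/√(m(1−m)/s) ≈ z_{0.05} = -1.64, so s ≈ 0.17·0.83·(-1.64)²/(0.11−0.17)² = 106.0.
At s = 106.0: P(θ<0.11) ≈ 0.037. Adjusting to match 0.05 gives s ≈ 91.22.
So α = 0.17·91.22 ≈ 15.51, β = 0.83·91.22 ≈ 75.71.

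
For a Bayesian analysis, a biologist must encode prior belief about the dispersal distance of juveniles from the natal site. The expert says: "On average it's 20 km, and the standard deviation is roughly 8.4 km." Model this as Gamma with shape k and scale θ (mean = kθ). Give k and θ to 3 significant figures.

k ≈ 5.67, θ ≈ 3.53

For Gamma(k, scale θ): mean = kθ, variance = kθ², so CV = 1/√k.
CV = SD/mean = 8.4/20 = 0.42, hence k = 1/CV² = 5.67.
Then θ = mean/k = 20/5.67 = 3.53.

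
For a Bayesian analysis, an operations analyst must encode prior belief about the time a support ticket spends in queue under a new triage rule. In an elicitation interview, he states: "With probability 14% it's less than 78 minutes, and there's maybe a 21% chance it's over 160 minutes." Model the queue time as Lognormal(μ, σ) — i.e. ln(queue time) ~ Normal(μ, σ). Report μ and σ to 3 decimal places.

μ ≈ 4.768, σ ≈ 0.381

If T ~ Lognormal(μ,σ) then ln T ~ Normal(μ,σ), so the p-quantile of ln T is μ + z_p·σ.
ln(78) = 4.357 and ln(160) = 5.075; z_{0.14} = -1.08, z_{0.79} = 0.8064.
σ = (5.075 − 4.357)/(0.8064 − (-1.08)) = 0.381.
μ = 4.357 − (-1.08)·0.381 = 4.768.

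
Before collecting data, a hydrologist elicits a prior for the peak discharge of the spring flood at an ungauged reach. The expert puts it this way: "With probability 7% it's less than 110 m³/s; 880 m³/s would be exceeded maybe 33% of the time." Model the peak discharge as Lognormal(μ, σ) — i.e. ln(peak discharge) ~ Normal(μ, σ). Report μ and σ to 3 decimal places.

If T ~ Lognormal(μ,σ) then ln T ~ Normal(μ,σ), so the p-quantile of ln T is μ + z_p·σ.
ln(110) = 4.7 and ln(880) = 6.78; z_{0.07} = -1.476, z_{0.67} = 0.4399.
σ = (6.78 − 4.7)/(0.4399 − (-1.476)) = 1.085.
μ = 4.7 − (-1.476)·1.085 = 6.302.

μ ≈ 6.302, σ ≈ 1.085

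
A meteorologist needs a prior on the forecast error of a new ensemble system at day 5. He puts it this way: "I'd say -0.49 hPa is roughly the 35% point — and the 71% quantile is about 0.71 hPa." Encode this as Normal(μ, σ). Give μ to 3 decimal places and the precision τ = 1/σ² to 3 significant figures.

μ = 0.003, τ = 0.612

For Normal(μ,σ), the p-quantile is μ + z_p·σ. Here z_{0.35} = -0.3853, z_{0.71} = 0.5534.
So -0.49 = μ − 0.3853σ and 0.71 = μ + 0.5534σ.
Subtracting: σ = (0.71 − -0.49)/(0.5534 − (-0.3853)) = 1.278.
Then μ = -0.49 − (-0.3853)·1.278 = 0.003.
Precision τ = 1/σ² = 1/1.278² = 0.612.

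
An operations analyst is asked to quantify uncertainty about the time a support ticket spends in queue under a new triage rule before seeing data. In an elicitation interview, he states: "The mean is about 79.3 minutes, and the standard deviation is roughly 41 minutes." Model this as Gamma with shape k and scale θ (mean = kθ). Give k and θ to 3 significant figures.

For Gamma(k, scale θ): mean = kθ, variance = kθ², so CV = 1/√k.
CV = SD/mean = 41/79.3 = 0.517, hence k = 1/CV² = 3.74.
Then θ = mean/k = 79.3/3.74 = 21.2.

k ≈ 3.74, θ ≈ 21.2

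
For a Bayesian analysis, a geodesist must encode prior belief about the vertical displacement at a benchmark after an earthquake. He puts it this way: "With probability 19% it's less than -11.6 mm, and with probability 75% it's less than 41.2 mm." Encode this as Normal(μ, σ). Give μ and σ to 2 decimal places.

μ = 18.26, σ = 34.01

The p-quantile of Normal(μ,σ) is μ + z_p·σ, with z_{0.19} = -0.8779 and z_{0.75} = 0.6745.
Eliminate σ: μ = (z₂·x₁ − z₁·x₂)/(z₂ − z₁) = (0.6745·-11.6 − (-0.8779)·41.2)/1.552 = 18.26.
Then σ = (x₂ − x₁)/(z₂ − z₁) = (41.2 − -11.6)/1.552 = 34.01.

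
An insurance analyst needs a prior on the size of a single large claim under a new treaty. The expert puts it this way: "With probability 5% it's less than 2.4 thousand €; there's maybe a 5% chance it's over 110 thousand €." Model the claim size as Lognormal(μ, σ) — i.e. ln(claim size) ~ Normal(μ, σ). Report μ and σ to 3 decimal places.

μ ≈ 2.788, σ ≈ 1.163

If T ~ Lognormal(μ,σ) then ln T ~ Normal(μ,σ), so the p-quantile of ln T is μ + z_p·σ.
ln(2.4) = 0.8755 and ln(110) = 4.7; z_{0.05} = -1.645, z_{0.95} = 1.645.
σ = (4.7 − 0.8755)/(1.645 − (-1.645)) = 1.163.
μ = 0.8755 − (-1.645)·1.163 = 2.788.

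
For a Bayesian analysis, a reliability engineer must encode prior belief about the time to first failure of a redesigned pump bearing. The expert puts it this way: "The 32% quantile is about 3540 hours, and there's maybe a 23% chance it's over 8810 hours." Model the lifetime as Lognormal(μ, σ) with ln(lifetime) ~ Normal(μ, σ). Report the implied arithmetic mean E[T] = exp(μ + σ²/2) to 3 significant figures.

E[T] ≈ 6710 hours

If T ~ Lognormal(μ,σ) then ln T ~ Normal(μ,σ), so the p-quantile of ln T is μ + z_p·σ.
ln(3540) = 8.172 and ln(8810) = 9.084; z_{0.32} = -0.4677, z_{0.77} = 0.7388.
σ = (9.084 − 8.172)/(0.7388 − (-0.4677)) = 0.756.
μ = 8.172 − (-0.4677)·0.756 = 8.525.
E[T] = exp(μ + σ²/2) = exp(8.525 + 0.2855) = 6710 hours.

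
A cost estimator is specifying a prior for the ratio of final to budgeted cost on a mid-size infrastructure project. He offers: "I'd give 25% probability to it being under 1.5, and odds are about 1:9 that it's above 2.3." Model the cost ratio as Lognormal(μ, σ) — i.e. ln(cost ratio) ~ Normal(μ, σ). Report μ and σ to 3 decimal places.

If T ~ Lognormal(μ,σ) then ln T ~ Normal(μ,σ), so the p-quantile of ln T is μ + z_p·σ.
ln(1.5) = 0.4055 and ln(2.3) = 0.8329; z_{0.25} = -0.6745, z_{0.9} = 1.282.
σ = (0.8329 − 0.4055)/(1.282 − (-0.6745)) = 0.219.
μ = 0.4055 − (-0.6745)·0.219 = 0.553.

μ ≈ 0.553, σ ≈ 0.219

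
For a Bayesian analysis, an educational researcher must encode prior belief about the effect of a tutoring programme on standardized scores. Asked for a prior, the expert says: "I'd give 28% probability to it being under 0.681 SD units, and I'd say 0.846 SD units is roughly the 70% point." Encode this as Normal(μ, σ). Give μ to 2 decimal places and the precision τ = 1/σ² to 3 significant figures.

μ = 0.77, τ = 45

For Normal(μ,σ), the p-quantile is μ + z_p·σ. Here z_{0.28} = -0.5828, z_{0.7} = 0.5244.
So 0.681 = μ − 0.5828σ and 0.846 = μ + 0.5244σ.
Subtracting: σ = (0.846 − 0.681)/(0.5244 − (-0.5828)) = 0.15.
Then μ = 0.681 − (-0.5828)·0.15 = 0.77.
Precision τ = 1/σ² = 1/0.149² = 45.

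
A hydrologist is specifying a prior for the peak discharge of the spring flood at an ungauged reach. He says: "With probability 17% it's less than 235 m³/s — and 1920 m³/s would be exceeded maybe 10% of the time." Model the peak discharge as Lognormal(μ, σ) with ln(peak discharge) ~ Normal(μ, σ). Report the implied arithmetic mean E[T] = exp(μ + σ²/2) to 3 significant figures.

If T ~ Lognormal(μ,σ) then ln T ~ Normal(μ,σ), so the p-quantile of ln T is μ + z_p·σ.
ln(235) = 5.46 and ln(1920) = 7.56; z_{0.17} = -0.9542, z_{0.9} = 1.282.
σ = (7.56 − 5.46)/(1.282 − (-0.9542)) = 0.940.
μ = 5.46 − (-0.9542)·0.940 = 6.356.
E[T] = exp(μ + σ²/2) = exp(6.356 + 0.4413) = 896 m³/s.

E[T] ≈ 896 m³/s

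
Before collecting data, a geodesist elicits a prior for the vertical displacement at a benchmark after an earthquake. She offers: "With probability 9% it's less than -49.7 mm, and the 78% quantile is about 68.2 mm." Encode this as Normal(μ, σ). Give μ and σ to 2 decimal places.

For Normal(μ,σ), the p-quantile is μ + z_p·σ. Here z_{0.09} = -1.341, z_{0.78} = 0.7722.
So -49.7 = μ − 1.341σ and 68.2 = μ + 0.7722σ.
Subtracting: σ = (68.2 − -49.7)/(0.7722 − (-1.341)) = 55.80.
Then μ = -49.7 − (-1.341)·55.80 = 25.11.

μ = 25.11, σ = 55.80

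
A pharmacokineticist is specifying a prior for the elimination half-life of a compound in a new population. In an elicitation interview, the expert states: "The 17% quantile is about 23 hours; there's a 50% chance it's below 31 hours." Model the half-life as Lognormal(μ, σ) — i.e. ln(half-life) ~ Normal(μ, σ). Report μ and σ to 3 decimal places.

μ ≈ 3.434, σ ≈ 0.313

If T ~ Lognormal(μ,σ) then ln T ~ Normal(μ,σ), so the p-quantile of ln T is μ + z_p·σ.
ln(23) = 3.135 and ln(31) = 3.434; z_{0.17} = -0.9542, z_{0.5} = 0.
σ = (3.434 − 3.135)/(0 − (-0.9542)) = 0.313.
μ = 3.135 − (-0.9542)·0.313 = 3.434.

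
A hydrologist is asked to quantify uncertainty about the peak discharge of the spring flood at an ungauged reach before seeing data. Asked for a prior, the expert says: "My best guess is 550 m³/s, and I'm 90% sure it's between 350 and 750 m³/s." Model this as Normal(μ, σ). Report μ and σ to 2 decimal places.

A symmetric 90% interval runs μ ± z·σ with z = 1.645.
Half-width = 200, so σ = 200/1.645 = 121.59.
μ is the stated best guess, 550.00.

μ = 550.00, σ = 121.59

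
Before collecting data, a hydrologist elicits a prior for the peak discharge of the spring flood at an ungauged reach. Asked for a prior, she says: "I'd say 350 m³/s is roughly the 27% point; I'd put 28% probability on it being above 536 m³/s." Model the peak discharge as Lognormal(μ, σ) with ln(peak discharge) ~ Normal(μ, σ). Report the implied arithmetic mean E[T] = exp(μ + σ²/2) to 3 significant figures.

If T ~ Lognormal(μ,σ) then ln T ~ Normal(μ,σ), so the p-quantile of ln T is μ + z_p·σ.
ln(350) = 5.858 and ln(536) = 6.284; z_{0.27} = -0.6128, z_{0.72} = 0.5828.
σ = (6.284 − 5.858)/(0.5828 − (-0.6128)) = 0.356.
μ = 5.858 − (-0.6128)·0.356 = 6.076.
E[T] = exp(μ + σ²/2) = exp(6.076 + 0.0635) = 464 m³/s.

E[T] ≈ 464 m³/s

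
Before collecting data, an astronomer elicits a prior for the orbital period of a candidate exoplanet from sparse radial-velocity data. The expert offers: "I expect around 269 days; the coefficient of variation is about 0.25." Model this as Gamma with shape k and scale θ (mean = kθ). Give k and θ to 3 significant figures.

k ≈ 16, θ ≈ 16.8

For Gamma(k, scale θ): mean = kθ, variance = kθ², so CV = 1/√k.
CV = 0.25, hence k = 1/CV² = 16.
Then θ = mean/k = 269/16 = 16.8.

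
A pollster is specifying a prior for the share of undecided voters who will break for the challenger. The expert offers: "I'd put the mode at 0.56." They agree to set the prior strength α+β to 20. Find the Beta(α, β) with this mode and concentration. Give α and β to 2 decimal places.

α = 11.08, β = 8.92

For α,β > 1 the Beta mode is (α−1)/(α+β−2). With α+β = 20, the mode is (α−1)/18.
Set (α−1)/18 = 0.56 → α = 1 + 0.56·18 = 11.08.
β = 20 − α = 8.92.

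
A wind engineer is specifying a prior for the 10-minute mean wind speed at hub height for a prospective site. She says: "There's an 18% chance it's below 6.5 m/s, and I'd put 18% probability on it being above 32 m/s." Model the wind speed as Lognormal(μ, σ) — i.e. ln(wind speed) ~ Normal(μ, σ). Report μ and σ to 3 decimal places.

If T ~ Lognormal(μ,σ) then ln T ~ Normal(μ,σ), so the p-quantile of ln T is μ + z_p·σ.
ln(6.5) = 1.872 and ln(32) = 3.466; z_{0.18} = -0.9154, z_{0.82} = 0.9154.
σ = (3.466 − 1.872)/(0.9154 − (-0.9154)) = 0.871.
μ = 1.872 − (-0.9154)·0.871 = 2.669.

μ ≈ 2.669, σ ≈ 0.871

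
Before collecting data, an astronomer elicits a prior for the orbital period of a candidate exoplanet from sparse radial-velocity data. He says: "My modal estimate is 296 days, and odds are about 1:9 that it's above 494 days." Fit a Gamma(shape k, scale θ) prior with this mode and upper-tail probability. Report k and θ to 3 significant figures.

Gamma(k,θ) with k>1 has mode (k−1)θ, so θ = 296/(k−1).
Need P(X < 494) = 0.9 with θ tied to k this way. Start at k = 2, θ = 296: P(X<494) ≈ 0.497.
Too low — raise k to concentrate. Iterating converges to k ≈ 8.2.
Then θ = 296/(8.2−1) ≈ 41.1.

k ≈ 8.2, θ ≈ 41.1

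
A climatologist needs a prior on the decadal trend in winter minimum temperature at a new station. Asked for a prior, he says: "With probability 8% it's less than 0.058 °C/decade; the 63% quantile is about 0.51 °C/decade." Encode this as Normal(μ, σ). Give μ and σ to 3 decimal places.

μ = 0.424, σ = 0.260

The p-quantile of Normal(μ,σ) is μ + z_p·σ, with z_{0.08} = -1.405 and z_{0.63} = 0.3319.
Eliminate σ: μ = (z₂·x₁ − z₁·x₂)/(z₂ − z₁) = (0.3319·0.058 − (-1.405)·0.51)/1.737 = 0.424.
Then σ = (x₂ − x₁)/(z₂ − z₁) = (0.51 − 0.058)/1.737 = 0.260.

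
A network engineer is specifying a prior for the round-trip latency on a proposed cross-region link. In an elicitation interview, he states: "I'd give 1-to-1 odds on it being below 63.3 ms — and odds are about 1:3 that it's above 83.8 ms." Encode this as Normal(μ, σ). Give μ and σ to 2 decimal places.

For Normal(μ,σ), the p-quantile is μ + z_p·σ. Here z_{0.5} = 0, z_{0.75} = 0.6745.
So 63.3 = μ + 0σ and 83.8 = μ + 0.6745σ.
Subtracting: σ = (83.8 − 63.3)/(0.6745 − (0)) = 30.39.
Then μ = 63.3 − (0)·30.39 = 63.30.

μ = 63.30, σ = 30.39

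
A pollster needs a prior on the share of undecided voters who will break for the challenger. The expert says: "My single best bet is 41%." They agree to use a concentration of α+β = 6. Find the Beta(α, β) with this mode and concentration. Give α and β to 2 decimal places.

α = 2.64, β = 3.36

For α,β > 1 the Beta mode is (α−1)/(α+β−2). With α+β = 6, the mode is (α−1)/4.
Set (α−1)/4 = 0.41 → α = 1 + 0.41·4 = 2.64.
β = 6 − α = 3.36.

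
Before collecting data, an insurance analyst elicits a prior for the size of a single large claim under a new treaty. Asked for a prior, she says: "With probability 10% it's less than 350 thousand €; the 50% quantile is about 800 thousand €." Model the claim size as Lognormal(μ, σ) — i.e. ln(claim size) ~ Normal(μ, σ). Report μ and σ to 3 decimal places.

μ ≈ 6.685, σ ≈ 0.645

If T ~ Lognormal(μ,σ) then ln T ~ Normal(μ,σ), so the p-quantile of ln T is μ + z_p·σ.
ln(350) = 5.858 and ln(800) = 6.685; z_{0.1} = -1.282, z_{0.5} = 0.
σ = (6.685 − 5.858)/(0 − (-1.282)) = 0.645.
μ = 5.858 − (-1.282)·0.645 = 6.685.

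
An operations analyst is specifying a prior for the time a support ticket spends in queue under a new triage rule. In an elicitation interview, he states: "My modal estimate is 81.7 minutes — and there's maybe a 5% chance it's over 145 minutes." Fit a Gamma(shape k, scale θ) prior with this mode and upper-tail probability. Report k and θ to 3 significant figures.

k ≈ 9.47, θ ≈ 9.64

Gamma(k,θ) with k>1 has mode (k−1)θ, so θ = 81.7/(k−1).
Need P(X < 145) = 0.95 with θ tied to k this way. Start at k = 2, θ = 81.7: P(X<145) ≈ 0.530.
Too low — raise k to concentrate. Iterating converges to k ≈ 9.47.
Then θ = 81.7/(9.47−1) ≈ 9.64.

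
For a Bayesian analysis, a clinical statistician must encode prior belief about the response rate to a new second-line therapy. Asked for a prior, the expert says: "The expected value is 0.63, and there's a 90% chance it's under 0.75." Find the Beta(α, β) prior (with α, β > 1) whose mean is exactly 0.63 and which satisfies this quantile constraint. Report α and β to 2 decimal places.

α ≈ 15.85, β ≈ 9.31

With mean 0.63 fixed, write α = 0.63s, β = 0.37s where s = α+β.
Need P(θ < 0.75) = 0.9 under Beta(0.63s, 0.37s). Normal approximation: (q−m)/√(m(1−m)/s) ≈ z_{0.9} = 1.28, so s ≈ 0.63·0.37·(1.28)²/(0.75−0.63)² = 26.6.
At s = 26.6: P(θ<0.75) ≈ 0.907. Adjusting to match 0.9 gives s ≈ 25.15.
So α = 0.63·25.15 ≈ 15.85, β = 0.37·25.15 ≈ 9.31.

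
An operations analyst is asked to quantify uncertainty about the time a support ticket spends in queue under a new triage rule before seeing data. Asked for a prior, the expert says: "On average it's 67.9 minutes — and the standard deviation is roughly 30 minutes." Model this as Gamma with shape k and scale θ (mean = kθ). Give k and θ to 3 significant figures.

k ≈ 5.12, θ ≈ 13.3

For Gamma(k, scale θ): mean = kθ, variance = kθ², so CV = 1/√k.
CV = SD/mean = 30/67.9 = 0.4418, hence k = 1/CV² = 5.12.
Then θ = mean/k = 67.9/5.12 = 13.3.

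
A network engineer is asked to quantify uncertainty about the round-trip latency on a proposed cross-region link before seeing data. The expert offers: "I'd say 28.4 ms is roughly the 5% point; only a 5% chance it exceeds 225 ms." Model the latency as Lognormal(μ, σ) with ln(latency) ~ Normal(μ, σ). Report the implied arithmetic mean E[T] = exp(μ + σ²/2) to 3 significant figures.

If T ~ Lognormal(μ,σ) then ln T ~ Normal(μ,σ), so the p-quantile of ln T is μ + z_p·σ.
ln(28.4) = 3.346 and ln(225) = 5.416; z_{0.05} = -1.645, z_{0.95} = 1.645.
σ = (5.416 − 3.346)/(1.645 − (-1.645)) = 0.629.
μ = 3.346 − (-1.645)·0.629 = 4.381.
E[T] = exp(μ + σ²/2) = exp(4.381 + 0.1979) = 97.4 ms.

E[T] ≈ 97.4 ms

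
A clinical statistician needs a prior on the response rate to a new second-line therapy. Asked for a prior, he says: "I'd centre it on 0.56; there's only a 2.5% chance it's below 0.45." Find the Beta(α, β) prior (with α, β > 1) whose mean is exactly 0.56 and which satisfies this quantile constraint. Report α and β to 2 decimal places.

α ≈ 44.17, β ≈ 34.70

With mean 0.56 fixed, write α = 0.56s, β = 0.44s where s = α+β.
Need P(θ < 0.45) = 0.025 under Beta(0.56s, 0.44s). Normal approximation: (q−m)/√(m(1−m)/s) ≈ z_{0.025} = -1.96, so s ≈ 0.56·0.44·(-1.96)²/(0.45−0.56)² = 78.2.
At s = 78.2: P(θ<0.45) ≈ 0.025. Adjusting to match 0.025 gives s ≈ 78.87.
So α = 0.56·78.87 ≈ 44.17, β = 0.44·78.87 ≈ 34.70.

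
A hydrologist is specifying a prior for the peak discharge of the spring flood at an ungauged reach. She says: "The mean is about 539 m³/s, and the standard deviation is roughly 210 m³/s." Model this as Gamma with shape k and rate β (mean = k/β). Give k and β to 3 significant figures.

k ≈ 6.59, β ≈ 0.0122

For Gamma(k, rate β): mean = k/β, variance = k/β², so CV = 1/√k.
CV = SD/mean = 210/539 = 0.3896, hence k = 1/CV² = 6.59.
Then β = k/mean = 6.59/539 = 0.0122.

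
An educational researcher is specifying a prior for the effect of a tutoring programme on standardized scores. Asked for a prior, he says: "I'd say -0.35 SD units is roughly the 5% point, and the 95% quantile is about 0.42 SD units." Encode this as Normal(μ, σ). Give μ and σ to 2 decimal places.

μ = 0.04, σ = 0.23

For Normal(μ,σ), the p-quantile is μ + z_p·σ. Here z_{0.05} = -1.645, z_{0.95} = 1.645.
So -0.35 = μ − 1.645σ and 0.42 = μ + 1.645σ.
Subtracting: σ = (0.42 − -0.35)/(1.645 − (-1.645)) = 0.23.
Then μ = -0.35 − (-1.645)·0.23 = 0.04.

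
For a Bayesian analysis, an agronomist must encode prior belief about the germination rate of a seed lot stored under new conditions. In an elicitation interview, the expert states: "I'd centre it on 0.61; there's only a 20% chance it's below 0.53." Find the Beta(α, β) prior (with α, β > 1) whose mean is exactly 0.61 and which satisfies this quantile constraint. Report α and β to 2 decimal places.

α ≈ 15.79, β ≈ 10.10

With mean 0.61 fixed, write α = 0.61s, β = 0.39s where s = α+β.
Need P(θ < 0.53) = 0.2 under Beta(0.61s, 0.39s). Normal approximation: (q−m)/√(m(1−m)/s) ≈ z_{0.2} = -0.842, so s ≈ 0.61·0.39·(-0.842)²/(0.53−0.61)² = 26.3.
At s = 26.3: P(θ<0.53) ≈ 0.198. Adjusting to match 0.2 gives s ≈ 25.89.
So α = 0.61·25.89 ≈ 15.79, β = 0.39·25.89 ≈ 10.10.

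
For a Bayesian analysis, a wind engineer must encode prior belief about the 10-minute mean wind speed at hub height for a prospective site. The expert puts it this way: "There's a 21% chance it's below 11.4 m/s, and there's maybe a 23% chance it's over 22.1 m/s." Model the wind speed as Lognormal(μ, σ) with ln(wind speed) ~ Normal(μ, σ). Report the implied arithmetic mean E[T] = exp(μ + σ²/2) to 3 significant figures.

If T ~ Lognormal(μ,σ) then ln T ~ Normal(μ,σ), so the p-quantile of ln T is μ + z_p·σ.
ln(11.4) = 2.434 and ln(22.1) = 3.096; z_{0.21} = -0.8064, z_{0.77} = 0.7388.
σ = (3.096 − 2.434)/(0.7388 − (-0.8064)) = 0.428.
μ = 2.434 − (-0.8064)·0.428 = 2.779.
E[T] = exp(μ + σ²/2) = exp(2.779 + 0.0918) = 17.7 m/s.

E[T] ≈ 17.7 m/s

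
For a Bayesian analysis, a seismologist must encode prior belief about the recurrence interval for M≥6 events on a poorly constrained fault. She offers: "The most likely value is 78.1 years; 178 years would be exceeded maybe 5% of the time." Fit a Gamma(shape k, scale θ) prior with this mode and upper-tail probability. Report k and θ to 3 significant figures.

Gamma(k,θ) with k>1 has mode (k−1)θ, so θ = 78.1/(k−1).
Need P(X < 178) = 0.95 with θ tied to k this way. Start at k = 2, θ = 78.1: P(X<178) ≈ 0.664.
Too low — raise k to concentrate. Iterating converges to k ≈ 5.04.
Then θ = 78.1/(5.04−1) ≈ 19.3.

k ≈ 5.04, θ ≈ 19.3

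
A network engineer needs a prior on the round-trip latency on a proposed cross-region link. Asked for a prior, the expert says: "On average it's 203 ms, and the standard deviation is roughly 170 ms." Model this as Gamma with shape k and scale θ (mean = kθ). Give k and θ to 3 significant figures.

k ≈ 1.43, θ ≈ 142

For Gamma(k, scale θ): mean = kθ, variance = kθ², so CV = 1/√k.
CV = SD/mean = 170/203 = 0.8374, hence k = 1/CV² = 1.43.
Then θ = mean/k = 203/1.43 = 142.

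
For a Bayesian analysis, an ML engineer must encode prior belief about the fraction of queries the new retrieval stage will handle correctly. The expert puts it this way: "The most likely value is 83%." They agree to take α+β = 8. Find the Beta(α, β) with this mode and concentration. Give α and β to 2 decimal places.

For α,β > 1 the Beta mode is (α−1)/(α+β−2). With α+β = 8, the mode is (α−1)/6.
Set (α−1)/6 = 0.83 → α = 1 + 0.83·6 = 5.98.
β = 8 − α = 2.02.

α = 5.98, β = 2.02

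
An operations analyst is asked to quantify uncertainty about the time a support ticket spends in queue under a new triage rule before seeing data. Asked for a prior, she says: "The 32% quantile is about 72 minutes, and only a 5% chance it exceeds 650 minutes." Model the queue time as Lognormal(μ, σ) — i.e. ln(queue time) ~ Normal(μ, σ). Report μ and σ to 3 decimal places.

If T ~ Lognormal(μ,σ) then ln T ~ Normal(μ,σ), so the p-quantile of ln T is μ + z_p·σ.
ln(72) = 4.277 and ln(650) = 6.477; z_{0.32} = -0.4677, z_{0.95} = 1.645.
σ = (6.477 − 4.277)/(1.645 − (-0.4677)) = 1.042.
μ = 4.277 − (-0.4677)·1.042 = 4.764.

μ ≈ 4.764, σ ≈ 1.042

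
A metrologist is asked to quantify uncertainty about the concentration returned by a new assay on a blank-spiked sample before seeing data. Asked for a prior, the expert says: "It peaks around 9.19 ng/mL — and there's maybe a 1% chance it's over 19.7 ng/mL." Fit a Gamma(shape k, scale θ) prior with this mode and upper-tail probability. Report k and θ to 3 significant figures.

k ≈ 9.34, θ ≈ 1.1

Gamma(k,θ) with k>1 has mode (k−1)θ, so θ = 9.19/(k−1).
Need P(X < 19.7) = 0.99 with θ tied to k this way. Start at k = 2, θ = 9.19: P(X<19.7) ≈ 0.631.
Too low — raise k to concentrate. Iterating converges to k ≈ 9.34.
Then θ = 9.19/(9.34−1) ≈ 1.1.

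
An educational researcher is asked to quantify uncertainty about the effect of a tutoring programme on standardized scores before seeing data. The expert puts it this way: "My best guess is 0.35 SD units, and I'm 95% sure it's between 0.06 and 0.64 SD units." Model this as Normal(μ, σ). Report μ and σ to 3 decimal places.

A symmetric 95% interval runs μ ± z·σ with z = 1.96.
Half-width = 0.29, so σ = 0.29/1.96 = 0.148.
μ is the stated best guess, 0.350.

μ = 0.350, σ = 0.148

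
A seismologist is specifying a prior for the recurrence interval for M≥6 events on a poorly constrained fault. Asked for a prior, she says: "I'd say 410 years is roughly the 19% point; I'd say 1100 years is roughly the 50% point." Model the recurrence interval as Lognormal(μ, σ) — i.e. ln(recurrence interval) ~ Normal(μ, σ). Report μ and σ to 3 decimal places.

If T ~ Lognormal(μ,σ) then ln T ~ Normal(μ,σ), so the p-quantile of ln T is μ + z_p·σ.
ln(410) = 6.016 and ln(1100) = 7.003; z_{0.19} = -0.8779, z_{0.5} = 0.
σ = (7.003 − 6.016)/(0 − (-0.8779)) = 1.124.
μ = 6.016 − (-0.8779)·1.124 = 7.003.

μ ≈ 7.003, σ ≈ 1.124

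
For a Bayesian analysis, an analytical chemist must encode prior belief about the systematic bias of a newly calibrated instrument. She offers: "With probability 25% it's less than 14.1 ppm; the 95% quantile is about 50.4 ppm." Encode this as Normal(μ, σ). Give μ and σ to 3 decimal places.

For Normal(μ,σ), the p-quantile is μ + z_p·σ. Here z_{0.25} = -0.6745, z_{0.95} = 1.645.
So 14.1 = μ − 0.6745σ and 50.4 = μ + 1.645σ.
Subtracting: σ = (50.4 − 14.1)/(1.645 − (-0.6745)) = 15.651.
Then μ = 14.1 − (-0.6745)·15.651 = 24.656.

μ = 24.656, σ = 15.651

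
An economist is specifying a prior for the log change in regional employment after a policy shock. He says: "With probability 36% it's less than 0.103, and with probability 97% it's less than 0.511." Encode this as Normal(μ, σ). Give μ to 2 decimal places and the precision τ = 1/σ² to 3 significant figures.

The p-quantile of Normal(μ,σ) is μ + z_p·σ, with z_{0.36} = -0.3585 and z_{0.97} = 1.881.
Eliminate σ: μ = (z₂·x₁ − z₁·x₂)/(z₂ − z₁) = (1.881·0.103 − (-0.3585)·0.511)/2.239 = 0.17.
Then σ = (x₂ − x₁)/(z₂ − z₁) = (0.511 − 0.103)/2.239 = 0.18.
Precision τ = 1/σ² = 1/0.1822² = 30.1.

μ = 0.17, τ = 30.1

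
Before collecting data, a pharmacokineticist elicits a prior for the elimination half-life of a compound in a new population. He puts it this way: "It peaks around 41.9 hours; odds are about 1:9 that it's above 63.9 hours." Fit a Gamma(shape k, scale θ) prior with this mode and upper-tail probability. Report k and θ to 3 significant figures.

Gamma(k,θ) with k>1 has mode (k−1)θ, so θ = 41.9/(k−1).
Need P(X < 63.9) = 0.9 with θ tied to k this way. Start at k = 2, θ = 41.9: P(X<63.9) ≈ 0.451.
Too low — raise k to concentrate. Iterating converges to k ≈ 11.5.
Then θ = 41.9/(11.5−1) ≈ 4.

k ≈ 11.5, θ ≈ 4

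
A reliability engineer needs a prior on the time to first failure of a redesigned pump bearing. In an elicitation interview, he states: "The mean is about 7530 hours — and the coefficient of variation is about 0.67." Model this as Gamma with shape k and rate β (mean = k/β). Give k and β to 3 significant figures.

For Gamma(k, rate β): mean = k/β, variance = k/β², so CV = 1/√k.
CV = 0.67, hence k = 1/CV² = 2.23.
Then β = k/mean = 2.23/7530 = 0.000296.

k ≈ 2.23, β ≈ 0.000296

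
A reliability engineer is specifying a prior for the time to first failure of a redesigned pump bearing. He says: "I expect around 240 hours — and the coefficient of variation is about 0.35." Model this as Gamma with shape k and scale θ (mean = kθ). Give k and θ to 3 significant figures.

k ≈ 8.16, θ ≈ 29.4

For Gamma(k, scale θ): mean = kθ, variance = kθ², so CV = 1/√k.
CV = 0.35, hence k = 1/CV² = 8.16.
Then θ = mean/k = 240/8.16 = 29.4.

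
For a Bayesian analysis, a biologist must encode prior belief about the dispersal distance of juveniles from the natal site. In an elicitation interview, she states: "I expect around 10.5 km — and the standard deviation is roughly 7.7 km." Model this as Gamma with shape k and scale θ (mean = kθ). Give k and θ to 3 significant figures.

k ≈ 1.86, θ ≈ 5.65

For Gamma(k, scale θ): mean = kθ, variance = kθ², so CV = 1/√k.
CV = SD/mean = 7.7/10.5 = 0.7333, hence k = 1/CV² = 1.86.
Then θ = mean/k = 10.5/1.86 = 5.65.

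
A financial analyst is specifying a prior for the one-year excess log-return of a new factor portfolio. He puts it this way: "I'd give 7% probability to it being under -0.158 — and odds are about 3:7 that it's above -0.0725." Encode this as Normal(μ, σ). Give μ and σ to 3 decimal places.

For Normal(μ,σ), the p-quantile is μ + z_p·σ. Here z_{0.07} = -1.476, z_{0.7} = 0.5244.
So -0.158 = μ − 1.476σ and -0.0725 = μ + 0.5244σ.
Subtracting: σ = (-0.0725 − -0.158)/(0.5244 − (-1.476)) = 0.043.
Then μ = -0.158 − (-1.476)·0.043 = -0.095.

μ = -0.095, σ = 0.043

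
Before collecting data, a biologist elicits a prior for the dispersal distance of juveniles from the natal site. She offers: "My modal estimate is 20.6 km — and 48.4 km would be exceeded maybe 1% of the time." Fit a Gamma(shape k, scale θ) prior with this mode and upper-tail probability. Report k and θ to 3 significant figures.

k ≈ 7.52, θ ≈ 3.16

Gamma(k,θ) with k>1 has mode (k−1)θ, so θ = 20.6/(k−1).
Need P(X < 48.4) = 0.99 with θ tied to k this way. Start at k = 2, θ = 20.6: P(X<48.4) ≈ 0.680.
Too low — raise k to concentrate. Iterating converges to k ≈ 7.52.
Then θ = 20.6/(7.52−1) ≈ 3.16.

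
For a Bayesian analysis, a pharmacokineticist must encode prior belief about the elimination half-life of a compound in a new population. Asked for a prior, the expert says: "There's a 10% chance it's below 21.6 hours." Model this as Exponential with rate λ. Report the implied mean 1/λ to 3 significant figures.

P(T < 21.6) = 1 − e^(−λ·21.6) = 0.1, so λ = −ln(1−0.1)/21.6 = −ln(0.9)/21.6 = 0.00488.
Mean = 1/λ = 205 hours.

mean ≈ 205 hours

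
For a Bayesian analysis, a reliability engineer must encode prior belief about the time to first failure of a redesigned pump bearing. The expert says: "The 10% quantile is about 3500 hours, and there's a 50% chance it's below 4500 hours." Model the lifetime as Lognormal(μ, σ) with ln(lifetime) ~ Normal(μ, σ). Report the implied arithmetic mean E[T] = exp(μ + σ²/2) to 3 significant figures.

If T ~ Lognormal(μ,σ) then ln T ~ Normal(μ,σ), so the p-quantile of ln T is μ + z_p·σ.
ln(3500) = 8.161 and ln(4500) = 8.412; z_{0.1} = -1.282, z_{0.5} = 0.
σ = (8.412 − 8.161)/(0 − (-1.282)) = 0.196.
μ = 8.161 − (-1.282)·0.196 = 8.412.
E[T] = exp(μ + σ²/2) = exp(8.412 + 0.0192) = 4590 hours.

E[T] ≈ 4590 hours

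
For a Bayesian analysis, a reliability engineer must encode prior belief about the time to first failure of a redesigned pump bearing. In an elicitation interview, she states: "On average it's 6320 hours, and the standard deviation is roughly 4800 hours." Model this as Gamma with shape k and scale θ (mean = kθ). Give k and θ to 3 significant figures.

k ≈ 1.73, θ ≈ 3650

For Gamma(k, scale θ): mean = kθ, variance = kθ², so CV = 1/√k.
CV = SD/mean = 4800/6320 = 0.7595, hence k = 1/CV² = 1.73.
Then θ = mean/k = 6320/1.73 = 3650.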